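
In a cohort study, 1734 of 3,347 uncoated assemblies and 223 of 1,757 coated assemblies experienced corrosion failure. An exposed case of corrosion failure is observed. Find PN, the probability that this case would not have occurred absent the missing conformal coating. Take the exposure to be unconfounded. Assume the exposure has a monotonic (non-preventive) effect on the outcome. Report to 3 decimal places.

p₁ = P(outcome | exposed) = 1734/3347 = 0.51808
p₀ = P(outcome | unexposed) = 223/1757 = 0.12692
Under exogeneity and monotonicity, PN = (p₁ − p₀) / p₁.
PN = (0.51808 − 0.12692) / 0.51808 = 0.39116 / 0.51808 ≈ 0.7550

PN ≈ 0.755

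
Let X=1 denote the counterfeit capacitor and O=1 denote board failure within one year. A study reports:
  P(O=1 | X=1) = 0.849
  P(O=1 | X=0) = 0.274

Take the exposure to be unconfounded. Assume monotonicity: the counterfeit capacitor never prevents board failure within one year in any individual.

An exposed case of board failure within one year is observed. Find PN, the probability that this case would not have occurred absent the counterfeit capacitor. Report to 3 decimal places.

Let p₁ = 0.849, p₀ = 0.274.
Under exogeneity and monotonicity, PN = (p₁ − p₀) / p₁.
PN = (0.849 − 0.274) / 0.849 = 0.575 / 0.849 ≈ 0.6773

PN ≈ 0.677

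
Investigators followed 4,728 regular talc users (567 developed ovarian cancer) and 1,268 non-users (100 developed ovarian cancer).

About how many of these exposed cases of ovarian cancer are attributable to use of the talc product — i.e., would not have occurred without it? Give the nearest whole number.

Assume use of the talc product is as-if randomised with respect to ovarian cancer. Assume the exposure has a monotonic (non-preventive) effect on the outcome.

about 194 cases

p₁ = P(outcome | exposed) = 567/4728 = 0.11992
p₀ = P(outcome | unexposed) = 100/1268 = 0.078864
PN = (p₁ − p₀)/p₁ = (0.11992 − 0.078864) / 0.11992 ≈ 0.34238.
Attributable cases ≈ PN × (exposed cases) = 0.34238 × 567 ≈ 194.13.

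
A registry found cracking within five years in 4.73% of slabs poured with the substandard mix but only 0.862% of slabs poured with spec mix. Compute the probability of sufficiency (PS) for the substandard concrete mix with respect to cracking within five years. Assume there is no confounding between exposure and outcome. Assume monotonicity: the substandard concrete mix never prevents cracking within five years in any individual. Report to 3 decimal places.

p₁ = 0.0473, p₀ = 0.00862.
Under exogeneity and monotonicity, PS = (p₁ − p₀) / (1 − p₀).
PS = (0.0473 − 0.00862) / (1 − 0.00862) = 0.03868 / 0.99138 ≈ 0.0390

PS ≈ 0.039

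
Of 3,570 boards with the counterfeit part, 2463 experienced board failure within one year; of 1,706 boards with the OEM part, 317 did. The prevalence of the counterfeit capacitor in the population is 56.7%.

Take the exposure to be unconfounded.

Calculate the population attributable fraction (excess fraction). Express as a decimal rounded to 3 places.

p₁ = P(outcome | exposed) = 2463/3570 = 0.68992
p₀ = P(outcome | unexposed) = 317/1706 = 0.18581
Overall risk P(Y=1) = π·p₁ + (1−π)·p₀ = 0.567×0.68992 + 0.433×0.18581 = 0.47164.
Under exogeneity, PAF = [P(Y=1) − p₀] / P(Y=1).
PAF = (0.47164 − 0.18581) / 0.47164 ≈ 0.6060

PAF ≈ 0.606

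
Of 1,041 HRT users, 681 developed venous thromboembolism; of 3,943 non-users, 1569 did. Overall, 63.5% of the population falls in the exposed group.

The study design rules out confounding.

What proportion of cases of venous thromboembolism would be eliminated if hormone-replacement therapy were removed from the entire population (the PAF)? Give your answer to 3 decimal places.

PAF ≈ 0.290

p₁ = P(outcome | exposed) = 681/1041 = 0.65418
p₀ = P(outcome | unexposed) = 1569/3943 = 0.39792
Overall risk P(Y=1) = π·p₁ + (1−π)·p₀ = 0.635×0.65418 + 0.365×0.39792 = 0.56064.
Under exogeneity, PAF = [P(Y=1) − p₀] / P(Y=1).
PAF = (0.56064 − 0.39792) / 0.56064 ≈ 0.2902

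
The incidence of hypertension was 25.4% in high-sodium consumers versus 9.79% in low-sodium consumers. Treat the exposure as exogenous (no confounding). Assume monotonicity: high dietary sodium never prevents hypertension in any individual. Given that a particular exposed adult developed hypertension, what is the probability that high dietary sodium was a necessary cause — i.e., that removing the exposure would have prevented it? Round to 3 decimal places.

PN ≈ 0.615

p₁ = 0.254, p₀ = 0.0979.
Under exogeneity and monotonicity, PN = (p₁ − p₀) / p₁.
PN = (0.254 − 0.0979) / 0.254 = 0.1561 / 0.254 ≈ 0.6146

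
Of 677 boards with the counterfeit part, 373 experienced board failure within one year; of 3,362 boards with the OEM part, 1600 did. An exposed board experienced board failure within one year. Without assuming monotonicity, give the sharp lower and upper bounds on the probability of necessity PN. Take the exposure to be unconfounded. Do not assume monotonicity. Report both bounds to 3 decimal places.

p₁ = P(outcome | exposed) = 373/677 = 0.55096
p₀ = P(outcome | unexposed) = 1600/3362 = 0.47591
Under exogeneity alone the bounds on PN are max{0,(p₁−p₀)/p₁} ≤ PN ≤ min{1,(1−p₀)/p₁}.
  lower = (p₁ − p₀)/p₁ = 0.075053 / 0.55096 ≈ 0.1362
  upper = min{1, (1 − p₀)/p₁} = 0.52409 / 0.55096 ≈ 0.9512

0.136 ≤ PN ≤ 0.951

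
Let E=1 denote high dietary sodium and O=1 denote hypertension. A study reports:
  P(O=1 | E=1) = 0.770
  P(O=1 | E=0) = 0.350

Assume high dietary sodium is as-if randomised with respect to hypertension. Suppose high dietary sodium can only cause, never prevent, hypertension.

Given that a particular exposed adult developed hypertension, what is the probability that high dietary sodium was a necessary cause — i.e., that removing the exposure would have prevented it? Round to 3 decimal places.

Let p₁ = 0.77, p₀ = 0.35.
Under exogeneity and monotonicity, PN = (p₁ − p₀) / p₁.
PN = (0.77 − 0.35) / 0.77 = 0.42 / 0.77 ≈ 0.5455

PN ≈ 0.545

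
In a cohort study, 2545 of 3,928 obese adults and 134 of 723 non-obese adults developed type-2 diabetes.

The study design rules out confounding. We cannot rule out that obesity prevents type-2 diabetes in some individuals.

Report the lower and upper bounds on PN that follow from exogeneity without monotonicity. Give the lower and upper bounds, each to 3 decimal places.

p₁ = P(outcome | exposed) = 2545/3928 = 0.64791
p₀ = P(outcome | unexposed) = 134/723 = 0.18534
Under exogeneity alone the bounds on PN are max{0,(p₁−p₀)/p₁} ≤ PN ≤ min{1,(1−p₀)/p₁}.
  lower = (p₁ − p₀)/p₁ = 0.46257 / 0.64791 ≈ 0.7139
  upper = min{1, (1 − p₀)/p₁} = 0.81466 / 0.64791 ≈ 1.2574 → capped at 1

0.714 ≤ PN ≤ 1.000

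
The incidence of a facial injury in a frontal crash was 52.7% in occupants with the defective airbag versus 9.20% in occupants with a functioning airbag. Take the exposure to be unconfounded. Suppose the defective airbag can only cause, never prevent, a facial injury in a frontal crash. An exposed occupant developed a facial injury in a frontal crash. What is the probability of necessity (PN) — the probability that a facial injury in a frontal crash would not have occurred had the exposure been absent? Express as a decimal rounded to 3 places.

p₁ = 0.527, p₀ = 0.092.
Under exogeneity and monotonicity, PN = (p₁ − p₀) / p₁.
PN = (0.527 − 0.092) / 0.527 = 0.435 / 0.527 ≈ 0.8254

PN ≈ 0.825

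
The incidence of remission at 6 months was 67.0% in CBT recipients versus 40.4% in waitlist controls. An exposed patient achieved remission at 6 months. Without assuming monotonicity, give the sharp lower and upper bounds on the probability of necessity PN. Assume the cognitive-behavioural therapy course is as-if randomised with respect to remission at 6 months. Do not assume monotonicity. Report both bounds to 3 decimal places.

p₁ = 0.67, p₀ = 0.404.
Under exogeneity alone the bounds on PN are max{0,(p₁−p₀)/p₁} ≤ PN ≤ min{1,(1−p₀)/p₁}.
  lower = (p₁ − p₀)/p₁ = 0.266 / 0.67 ≈ 0.3970
  upper = min{1, (1 − p₀)/p₁} = 0.596 / 0.67 ≈ 0.8896

0.397 ≤ PN ≤ 0.890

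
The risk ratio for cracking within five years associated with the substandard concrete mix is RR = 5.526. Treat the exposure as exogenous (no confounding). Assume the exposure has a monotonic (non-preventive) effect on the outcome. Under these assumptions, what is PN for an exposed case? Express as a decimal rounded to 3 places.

PN ≈ 0.819

Under exogeneity and monotonicity, PN = (RR − 1) / RR = 1 − 1/RR.
PN = (5.526 − 1) / 5.526 = 4.526 / 5.526 ≈ 0.8190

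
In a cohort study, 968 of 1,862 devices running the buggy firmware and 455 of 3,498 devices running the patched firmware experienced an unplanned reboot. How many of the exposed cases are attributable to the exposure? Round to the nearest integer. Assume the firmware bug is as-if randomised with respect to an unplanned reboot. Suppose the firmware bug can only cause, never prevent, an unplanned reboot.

about 726 cases

p₁ = P(outcome | exposed) = 968/1862 = 0.51987
p₀ = P(outcome | unexposed) = 455/3498 = 0.13007
PN = (p₁ − p₀)/p₁ = (0.51987 − 0.13007) / 0.51987 ≈ 0.74980.
Attributable cases ≈ PN × (exposed cases) = 0.74980 × 968 ≈ 725.80.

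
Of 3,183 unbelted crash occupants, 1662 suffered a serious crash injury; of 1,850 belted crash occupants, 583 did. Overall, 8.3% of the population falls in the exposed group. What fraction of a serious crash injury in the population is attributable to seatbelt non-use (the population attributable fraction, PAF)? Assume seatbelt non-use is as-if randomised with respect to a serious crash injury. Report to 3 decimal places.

p₁ = P(outcome | exposed) = 1662/3183 = 0.52215
p₀ = P(outcome | unexposed) = 583/1850 = 0.31514
Overall risk P(Y=1) = π·p₁ + (1−π)·p₀ = 0.083×0.52215 + 0.917×0.31514 = 0.33232.
Under exogeneity, PAF = [P(Y=1) − p₀] / P(Y=1).
PAF = (0.33232 − 0.31514) / 0.33232 ≈ 0.0517

PAF ≈ 0.052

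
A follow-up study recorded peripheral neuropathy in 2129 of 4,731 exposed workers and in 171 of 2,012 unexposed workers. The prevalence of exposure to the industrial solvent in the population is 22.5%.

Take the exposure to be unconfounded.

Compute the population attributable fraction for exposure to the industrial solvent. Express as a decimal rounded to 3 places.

p₁ = P(outcome | exposed) = 2129/4731 = 0.45001
p₀ = P(outcome | unexposed) = 171/2012 = 0.08499
Overall risk P(Y=1) = π·p₁ + (1−π)·p₀ = 0.225×0.45001 + 0.775×0.08499 = 0.16712.
Under exogeneity, PAF = [P(Y=1) − p₀] / P(Y=1).
PAF = (0.16712 − 0.08499) / 0.16712 ≈ 0.4914

PAF ≈ 0.491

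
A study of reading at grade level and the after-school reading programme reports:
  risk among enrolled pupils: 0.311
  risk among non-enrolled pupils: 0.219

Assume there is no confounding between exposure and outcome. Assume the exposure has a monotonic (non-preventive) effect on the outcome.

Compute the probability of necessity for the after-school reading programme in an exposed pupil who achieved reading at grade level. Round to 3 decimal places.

PN ≈ 0.296

Let p₁ = 0.311, p₀ = 0.219.
Under exogeneity and monotonicity, PN = (p₁ − p₀) / p₁.
PN = (0.311 − 0.219) / 0.311 = 0.092 / 0.311 ≈ 0.2958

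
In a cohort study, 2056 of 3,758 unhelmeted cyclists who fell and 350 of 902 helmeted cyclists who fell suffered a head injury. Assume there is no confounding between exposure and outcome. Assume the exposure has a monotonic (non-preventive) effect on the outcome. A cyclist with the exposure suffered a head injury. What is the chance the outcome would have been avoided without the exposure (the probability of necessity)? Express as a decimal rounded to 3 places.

PN ≈ 0.291

p₁ = P(outcome | exposed) = 2056/3758 = 0.5471
p₀ = P(outcome | unexposed) = 350/902 = 0.38803
Under exogeneity and monotonicity, PN = (p₁ − p₀) / p₁.
PN = (0.5471 − 0.38803) / 0.5471 = 0.15907 / 0.5471 ≈ 0.2908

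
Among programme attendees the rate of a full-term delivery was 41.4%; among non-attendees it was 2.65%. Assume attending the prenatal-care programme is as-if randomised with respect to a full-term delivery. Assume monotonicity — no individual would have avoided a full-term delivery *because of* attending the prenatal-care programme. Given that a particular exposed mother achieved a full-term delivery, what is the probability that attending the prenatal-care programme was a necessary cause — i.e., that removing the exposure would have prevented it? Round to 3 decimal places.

p₁ = 0.414, p₀ = 0.0265.
Under exogeneity and monotonicity, PN = (p₁ − p₀) / p₁.
PN = (0.414 − 0.0265) / 0.414 = 0.3875 / 0.414 ≈ 0.9360

PN ≈ 0.936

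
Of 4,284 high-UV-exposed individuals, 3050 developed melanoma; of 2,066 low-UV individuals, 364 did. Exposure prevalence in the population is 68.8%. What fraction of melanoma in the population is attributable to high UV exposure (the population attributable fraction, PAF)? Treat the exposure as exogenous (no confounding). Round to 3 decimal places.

p₁ = P(outcome | exposed) = 3050/4284 = 0.71195
p₀ = P(outcome | unexposed) = 364/2066 = 0.17619
Overall risk P(Y=1) = π·p₁ + (1−π)·p₀ = 0.688×0.71195 + 0.312×0.17619 = 0.54479.
Under exogeneity, PAF = [P(Y=1) − p₀] / P(Y=1).
PAF = (0.54479 − 0.17619) / 0.54479 ≈ 0.6766

PAF ≈ 0.677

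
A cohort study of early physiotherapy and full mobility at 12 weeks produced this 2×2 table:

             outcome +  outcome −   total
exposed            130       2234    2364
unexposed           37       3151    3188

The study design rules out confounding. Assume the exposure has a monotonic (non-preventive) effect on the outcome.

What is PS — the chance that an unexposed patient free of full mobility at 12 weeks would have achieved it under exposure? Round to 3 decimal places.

p₁ = P(outcome | exposed) = 130/2364 = 0.054992
p₀ = P(outcome | unexposed) = 37/3188 = 0.011606
Under exogeneity and monotonicity, PS = (p₁ − p₀) / (1 − p₀).
PS = (0.054992 − 0.011606) / (1 − 0.011606) = 0.043386 / 0.98839 ≈ 0.0439

PS ≈ 0.044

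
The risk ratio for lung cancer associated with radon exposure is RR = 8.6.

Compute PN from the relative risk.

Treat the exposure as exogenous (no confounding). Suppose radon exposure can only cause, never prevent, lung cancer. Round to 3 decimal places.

PN ≈ 0.884

Under exogeneity and monotonicity, PN = (RR − 1) / RR = 1 − 1/RR.
PN = (8.6 − 1) / 8.6 = 7.6 / 8.6 ≈ 0.8837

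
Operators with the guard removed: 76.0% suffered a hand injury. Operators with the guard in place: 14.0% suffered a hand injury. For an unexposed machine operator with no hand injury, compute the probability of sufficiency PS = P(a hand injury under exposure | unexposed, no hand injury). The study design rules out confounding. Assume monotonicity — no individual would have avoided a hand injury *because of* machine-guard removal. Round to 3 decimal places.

p₁ = 0.76, p₀ = 0.14.
Under exogeneity and monotonicity, PS = (p₁ − p₀) / (1 − p₀).
PS = (0.76 − 0.14) / (1 − 0.14) = 0.62 / 0.86 ≈ 0.7209

PS ≈ 0.721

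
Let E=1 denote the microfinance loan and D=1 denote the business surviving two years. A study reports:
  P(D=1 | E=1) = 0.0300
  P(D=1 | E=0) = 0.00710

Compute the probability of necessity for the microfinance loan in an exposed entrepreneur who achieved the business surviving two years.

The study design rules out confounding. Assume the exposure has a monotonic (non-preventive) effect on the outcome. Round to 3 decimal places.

PN ≈ 0.763

Let p₁ = 0.03, p₀ = 0.0071.
Under exogeneity and monotonicity, PN = (p₁ − p₀) / p₁.
PN = (0.03 − 0.0071) / 0.03 = 0.0229 / 0.03 ≈ 0.7633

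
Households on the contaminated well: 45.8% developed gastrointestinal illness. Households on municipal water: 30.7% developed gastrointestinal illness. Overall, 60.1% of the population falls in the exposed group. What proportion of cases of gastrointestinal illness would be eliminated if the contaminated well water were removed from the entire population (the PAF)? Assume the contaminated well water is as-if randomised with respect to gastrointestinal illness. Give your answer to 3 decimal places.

PAF ≈ 0.228

p₁ = 0.458, p₀ = 0.307.
Overall risk P(Y=1) = π·p₁ + (1−π)·p₀ = 0.601×0.458 + 0.399×0.307 = 0.39775.
Under exogeneity, PAF = [P(Y=1) − p₀] / P(Y=1).
PAF = (0.39775 − 0.307) / 0.39775 ≈ 0.2282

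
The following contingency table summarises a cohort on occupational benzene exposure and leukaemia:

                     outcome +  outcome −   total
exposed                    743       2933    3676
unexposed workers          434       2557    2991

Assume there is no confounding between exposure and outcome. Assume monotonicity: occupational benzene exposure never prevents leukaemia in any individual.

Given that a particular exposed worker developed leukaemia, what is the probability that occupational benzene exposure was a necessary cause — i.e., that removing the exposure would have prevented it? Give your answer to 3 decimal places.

p₁ = P(outcome | exposed) = 743/3676 = 0.20212
p₀ = P(outcome | unexposed) = 434/2991 = 0.1451
Under exogeneity and monotonicity, PN = (p₁ − p₀)/p₁.
PN = (0.20212 − 0.1451) / 0.20212 ≈ 0.2821

PN ≈ 0.282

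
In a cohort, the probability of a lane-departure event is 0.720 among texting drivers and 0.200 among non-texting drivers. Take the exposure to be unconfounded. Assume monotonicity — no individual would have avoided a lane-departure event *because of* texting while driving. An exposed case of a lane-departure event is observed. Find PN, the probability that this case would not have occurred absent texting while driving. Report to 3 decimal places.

Let p₁ = 0.72, p₀ = 0.2.
Under exogeneity and monotonicity, PN = (p₁ − p₀) / p₁.
PN = (0.72 − 0.2) / 0.72 = 0.52 / 0.72 ≈ 0.7222

PN ≈ 0.722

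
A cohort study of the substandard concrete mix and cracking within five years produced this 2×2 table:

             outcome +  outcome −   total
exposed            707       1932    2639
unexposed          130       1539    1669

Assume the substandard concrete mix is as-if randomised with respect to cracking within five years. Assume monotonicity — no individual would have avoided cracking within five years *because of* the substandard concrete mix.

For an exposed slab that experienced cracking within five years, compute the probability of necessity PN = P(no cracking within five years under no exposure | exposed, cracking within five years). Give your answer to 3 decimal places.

p₁ = P(outcome | exposed) = 707/2639 = 0.2679
p₀ = P(outcome | unexposed) = 130/1669 = 0.077891
Under exogeneity and monotonicity, PN = (p₁ − p₀)/p₁.
PN = (0.2679 − 0.077891) / 0.2679 ≈ 0.7093

PN ≈ 0.709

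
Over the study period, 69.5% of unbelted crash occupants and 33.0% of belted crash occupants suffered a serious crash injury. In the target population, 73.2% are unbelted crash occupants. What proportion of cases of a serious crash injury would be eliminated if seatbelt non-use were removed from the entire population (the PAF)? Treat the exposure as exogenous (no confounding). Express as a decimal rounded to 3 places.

p₁ = 0.695, p₀ = 0.33.
Overall risk P(Y=1) = π·p₁ + (1−π)·p₀ = 0.732×0.695 + 0.268×0.33 = 0.59718.
Under exogeneity, PAF = [P(Y=1) − p₀] / P(Y=1).
PAF = (0.59718 − 0.33) / 0.59718 ≈ 0.4474

PAF ≈ 0.447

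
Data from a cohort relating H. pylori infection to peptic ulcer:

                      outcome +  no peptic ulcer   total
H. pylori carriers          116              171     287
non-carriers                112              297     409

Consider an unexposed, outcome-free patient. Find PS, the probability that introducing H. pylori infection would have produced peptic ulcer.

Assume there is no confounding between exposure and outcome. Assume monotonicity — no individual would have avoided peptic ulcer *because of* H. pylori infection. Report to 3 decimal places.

p₁ = P(outcome | exposed) = 116/287 = 0.40418
p₀ = P(outcome | unexposed) = 112/409 = 0.27384
Under exogeneity and monotonicity, PS = (p₁ − p₀)/(1 − p₀).
PS = (0.40418 − 0.27384) / 0.72616 ≈ 0.1795

PS ≈ 0.179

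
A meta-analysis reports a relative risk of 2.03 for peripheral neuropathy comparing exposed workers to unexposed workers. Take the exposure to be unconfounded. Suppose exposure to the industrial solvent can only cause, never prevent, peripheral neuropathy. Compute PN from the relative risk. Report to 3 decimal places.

PN ≈ 0.507

Under exogeneity and monotonicity, PN = (RR − 1) / RR = 1 − 1/RR.
PN = (2.03 − 1) / 2.03 = 1.03 / 2.03 ≈ 0.5074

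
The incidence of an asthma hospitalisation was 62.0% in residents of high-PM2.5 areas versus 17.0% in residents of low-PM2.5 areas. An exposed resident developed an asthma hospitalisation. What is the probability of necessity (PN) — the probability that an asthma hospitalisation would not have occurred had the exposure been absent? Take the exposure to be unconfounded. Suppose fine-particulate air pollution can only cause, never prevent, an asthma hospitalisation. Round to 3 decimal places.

PN ≈ 0.726

p₁ = 0.62, p₀ = 0.17.
Under exogeneity and monotonicity, PN = (p₁ − p₀) / p₁.
PN = (0.62 − 0.17) / 0.62 = 0.45 / 0.62 ≈ 0.7258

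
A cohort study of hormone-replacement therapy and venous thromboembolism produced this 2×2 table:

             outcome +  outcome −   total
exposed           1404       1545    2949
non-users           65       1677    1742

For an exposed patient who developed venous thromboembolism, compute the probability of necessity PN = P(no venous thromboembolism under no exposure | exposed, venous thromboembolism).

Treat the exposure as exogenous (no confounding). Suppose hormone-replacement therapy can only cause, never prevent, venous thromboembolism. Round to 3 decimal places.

PN ≈ 0.922

p₁ = P(outcome | exposed) = 1404/2949 = 0.47609
p₀ = P(outcome | unexposed) = 65/1742 = 0.037313
Under exogeneity and monotonicity, PN = (p₁ − p₀)/p₁.
PN = (0.47609 − 0.037313) / 0.47609 ≈ 0.9216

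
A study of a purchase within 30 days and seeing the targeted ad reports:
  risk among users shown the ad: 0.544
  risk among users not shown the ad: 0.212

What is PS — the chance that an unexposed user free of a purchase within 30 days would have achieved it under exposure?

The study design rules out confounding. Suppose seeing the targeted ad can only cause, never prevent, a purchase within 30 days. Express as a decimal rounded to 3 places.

Let p₁ = 0.544, p₀ = 0.212.
Under exogeneity and monotonicity, PS = (p₁ − p₀) / (1 − p₀).
PS = (0.544 − 0.212) / (1 − 0.212) = 0.332 / 0.788 ≈ 0.4213

PS ≈ 0.421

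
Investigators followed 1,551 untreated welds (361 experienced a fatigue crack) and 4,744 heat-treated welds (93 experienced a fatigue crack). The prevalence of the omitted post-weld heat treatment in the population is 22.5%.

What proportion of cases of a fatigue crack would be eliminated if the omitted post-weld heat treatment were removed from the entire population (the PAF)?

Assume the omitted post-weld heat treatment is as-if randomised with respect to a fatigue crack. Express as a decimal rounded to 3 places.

p₁ = P(outcome | exposed) = 361/1551 = 0.23275
p₀ = P(outcome | unexposed) = 93/4744 = 0.019604
Overall risk P(Y=1) = π·p₁ + (1−π)·p₀ = 0.225×0.23275 + 0.775×0.019604 = 0.067562.
Under exogeneity, PAF = [P(Y=1) − p₀] / P(Y=1).
PAF = (0.067562 − 0.019604) / 0.067562 ≈ 0.7098

PAF ≈ 0.710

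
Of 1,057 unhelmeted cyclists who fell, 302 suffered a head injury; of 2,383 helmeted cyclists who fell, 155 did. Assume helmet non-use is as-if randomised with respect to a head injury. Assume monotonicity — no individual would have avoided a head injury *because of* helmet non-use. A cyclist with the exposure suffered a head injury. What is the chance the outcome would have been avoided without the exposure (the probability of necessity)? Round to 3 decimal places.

PN ≈ 0.772

p₁ = P(outcome | exposed) = 302/1057 = 0.28571
p₀ = P(outcome | unexposed) = 155/2383 = 0.065044
Under exogeneity and monotonicity, PN = (p₁ − p₀) / p₁.
PN = (0.28571 − 0.065044) / 0.28571 = 0.22067 / 0.28571 ≈ 0.7723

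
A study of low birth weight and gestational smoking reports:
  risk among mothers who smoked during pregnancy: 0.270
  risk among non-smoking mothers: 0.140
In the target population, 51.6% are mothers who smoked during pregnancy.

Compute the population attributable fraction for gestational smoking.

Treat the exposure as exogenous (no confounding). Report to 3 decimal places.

PAF ≈ 0.324

Let p₁ = 0.27, p₀ = 0.14.
Overall risk P(Y=1) = π·p₁ + (1−π)·p₀ = 0.516×0.27 + 0.484×0.14 = 0.20708.
Under exogeneity, PAF = [P(Y=1) − p₀] / P(Y=1).
PAF = (0.20708 − 0.14) / 0.20708 ≈ 0.3239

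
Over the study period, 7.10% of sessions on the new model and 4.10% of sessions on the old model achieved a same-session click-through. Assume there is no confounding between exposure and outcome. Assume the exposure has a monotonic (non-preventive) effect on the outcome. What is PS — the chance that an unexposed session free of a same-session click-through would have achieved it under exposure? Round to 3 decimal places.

p₁ = 0.071, p₀ = 0.041.
Under exogeneity and monotonicity, PS = (p₁ − p₀) / (1 − p₀).
PS = (0.071 − 0.041) / (1 − 0.041) = 0.03 / 0.959 ≈ 0.0313

PS ≈ 0.031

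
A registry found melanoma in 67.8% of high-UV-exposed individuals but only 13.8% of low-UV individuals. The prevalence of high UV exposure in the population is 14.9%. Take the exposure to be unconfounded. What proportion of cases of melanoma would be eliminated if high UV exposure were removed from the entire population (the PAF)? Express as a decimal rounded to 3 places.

p₁ = 0.678, p₀ = 0.138.
Overall risk P(Y=1) = π·p₁ + (1−π)·p₀ = 0.149×0.678 + 0.851×0.138 = 0.21846.
Under exogeneity, PAF = [P(Y=1) − p₀] / P(Y=1).
PAF = (0.21846 − 0.138) / 0.21846 ≈ 0.3683

PAF ≈ 0.368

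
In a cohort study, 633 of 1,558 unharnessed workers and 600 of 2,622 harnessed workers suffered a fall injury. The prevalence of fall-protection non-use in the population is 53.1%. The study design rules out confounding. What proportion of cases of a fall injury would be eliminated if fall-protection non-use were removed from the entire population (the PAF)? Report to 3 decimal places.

PAF ≈ 0.292

p₁ = P(outcome | exposed) = 633/1558 = 0.40629
p₀ = P(outcome | unexposed) = 600/2622 = 0.22883
Overall risk P(Y=1) = π·p₁ + (1−π)·p₀ = 0.531×0.40629 + 0.469×0.22883 = 0.32306.
Under exogeneity, PAF = [P(Y=1) − p₀] / P(Y=1).
PAF = (0.32306 − 0.22883) / 0.32306 ≈ 0.2917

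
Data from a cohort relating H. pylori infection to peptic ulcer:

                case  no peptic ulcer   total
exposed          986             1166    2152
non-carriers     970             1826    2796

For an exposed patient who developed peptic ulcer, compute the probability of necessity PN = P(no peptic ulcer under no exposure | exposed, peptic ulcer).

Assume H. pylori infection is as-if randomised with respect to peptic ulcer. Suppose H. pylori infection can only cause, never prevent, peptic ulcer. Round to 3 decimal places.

p₁ = P(outcome | exposed) = 986/2152 = 0.45818
p₀ = P(outcome | unexposed) = 970/2796 = 0.34692
Under exogeneity and monotonicity, PN = (p₁ − p₀)/p₁.
PN = (0.45818 − 0.34692) / 0.45818 ≈ 0.2428

PN ≈ 0.243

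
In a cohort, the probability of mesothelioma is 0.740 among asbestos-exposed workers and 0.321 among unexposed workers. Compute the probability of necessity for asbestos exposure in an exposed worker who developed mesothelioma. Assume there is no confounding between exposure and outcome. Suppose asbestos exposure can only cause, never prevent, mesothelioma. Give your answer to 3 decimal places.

PN ≈ 0.566

Let p₁ = 0.74, p₀ = 0.321.
Under exogeneity and monotonicity, PN = (p₁ − p₀) / p₁.
PN = (0.74 − 0.321) / 0.74 = 0.419 / 0.74 ≈ 0.5662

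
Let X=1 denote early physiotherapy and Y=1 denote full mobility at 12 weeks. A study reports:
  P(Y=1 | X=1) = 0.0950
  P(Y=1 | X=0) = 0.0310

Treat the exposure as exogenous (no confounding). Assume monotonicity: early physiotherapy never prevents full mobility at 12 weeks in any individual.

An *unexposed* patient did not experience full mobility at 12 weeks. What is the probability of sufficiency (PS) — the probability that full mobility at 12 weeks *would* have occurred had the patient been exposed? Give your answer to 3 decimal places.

Let p₁ = 0.095, p₀ = 0.031.
Under exogeneity and monotonicity, PS = (p₁ − p₀) / (1 − p₀).
PS = (0.095 − 0.031) / (1 − 0.031) = 0.064 / 0.969 ≈ 0.0660

PS ≈ 0.066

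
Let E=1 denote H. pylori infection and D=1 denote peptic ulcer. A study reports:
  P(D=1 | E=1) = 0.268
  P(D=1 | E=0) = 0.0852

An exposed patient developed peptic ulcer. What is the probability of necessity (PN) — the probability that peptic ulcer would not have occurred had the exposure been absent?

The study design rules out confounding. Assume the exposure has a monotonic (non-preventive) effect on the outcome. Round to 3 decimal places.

Let p₁ = 0.268, p₀ = 0.0852.
Under exogeneity and monotonicity, PN = (p₁ − p₀) / p₁.
PN = (0.268 − 0.0852) / 0.268 = 0.1828 / 0.268 ≈ 0.6821

PN ≈ 0.682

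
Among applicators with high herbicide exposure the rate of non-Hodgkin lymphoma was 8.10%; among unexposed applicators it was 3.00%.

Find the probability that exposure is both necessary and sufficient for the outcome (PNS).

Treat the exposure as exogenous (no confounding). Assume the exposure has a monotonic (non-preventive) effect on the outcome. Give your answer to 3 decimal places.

PNS ≈ 0.051

p₁ = 0.081, p₀ = 0.03.
Under exogeneity and monotonicity, PNS = p₁ − p₀.
PNS = 0.081 − 0.03 = 0.051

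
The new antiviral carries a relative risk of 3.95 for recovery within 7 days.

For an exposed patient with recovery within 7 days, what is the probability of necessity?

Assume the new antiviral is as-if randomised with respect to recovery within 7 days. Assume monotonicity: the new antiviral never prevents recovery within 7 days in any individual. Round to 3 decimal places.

Under exogeneity and monotonicity, PN = (RR − 1) / RR = 1 − 1/RR.
PN = (3.95 − 1) / 3.95 = 2.95 / 3.95 ≈ 0.7468

PN ≈ 0.747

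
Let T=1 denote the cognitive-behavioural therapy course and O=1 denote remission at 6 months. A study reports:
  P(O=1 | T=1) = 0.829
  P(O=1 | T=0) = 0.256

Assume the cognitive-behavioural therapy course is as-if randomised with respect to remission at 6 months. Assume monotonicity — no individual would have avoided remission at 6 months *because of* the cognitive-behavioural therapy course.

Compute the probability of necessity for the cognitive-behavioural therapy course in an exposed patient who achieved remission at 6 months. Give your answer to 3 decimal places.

PN ≈ 0.691

Let p₁ = 0.829, p₀ = 0.256.
Under exogeneity and monotonicity, PN = (p₁ − p₀) / p₁.
PN = (0.829 − 0.256) / 0.829 = 0.573 / 0.829 ≈ 0.6912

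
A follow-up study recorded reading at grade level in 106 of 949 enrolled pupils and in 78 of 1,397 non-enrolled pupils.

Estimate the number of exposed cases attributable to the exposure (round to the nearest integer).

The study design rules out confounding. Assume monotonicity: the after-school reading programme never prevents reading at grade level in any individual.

p₁ = P(outcome | exposed) = 106/949 = 0.1117
p₀ = P(outcome | unexposed) = 78/1397 = 0.055834
PN = (p₁ − p₀)/p₁ = (0.1117 − 0.055834) / 0.1117 ≈ 0.50013.
Attributable cases ≈ PN × (exposed cases) = 0.50013 × 106 ≈ 53.01.

about 53 cases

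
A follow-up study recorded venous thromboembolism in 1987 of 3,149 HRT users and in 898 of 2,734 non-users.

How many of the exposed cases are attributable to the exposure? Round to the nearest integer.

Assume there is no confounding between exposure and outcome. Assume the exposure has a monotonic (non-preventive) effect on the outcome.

p₁ = P(outcome | exposed) = 1987/3149 = 0.63099
p₀ = P(outcome | unexposed) = 898/2734 = 0.32846
PN = (p₁ − p₀)/p₁ = (0.63099 − 0.32846) / 0.63099 ≈ 0.47946.
Attributable cases ≈ PN × (exposed cases) = 0.47946 × 1987 ≈ 952.69.

about 953 cases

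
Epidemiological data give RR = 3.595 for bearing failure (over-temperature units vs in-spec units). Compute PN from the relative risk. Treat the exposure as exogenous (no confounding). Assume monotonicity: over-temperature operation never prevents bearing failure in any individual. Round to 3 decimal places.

PN ≈ 0.722

Under exogeneity and monotonicity, PN = (RR − 1) / RR = 1 − 1/RR.
PN = (3.595 − 1) / 3.595 = 2.595 / 3.595 ≈ 0.7218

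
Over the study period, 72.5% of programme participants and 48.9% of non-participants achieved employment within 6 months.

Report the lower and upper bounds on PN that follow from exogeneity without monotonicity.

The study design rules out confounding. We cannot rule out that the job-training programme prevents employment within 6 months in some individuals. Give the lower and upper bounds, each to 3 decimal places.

p₁ = 0.725, p₀ = 0.489.
Under exogeneity alone the bounds on PN are max{0,(p₁−p₀)/p₁} ≤ PN ≤ min{1,(1−p₀)/p₁}.
  lower = (p₁ − p₀)/p₁ = 0.236 / 0.725 ≈ 0.3255
  upper = min{1, (1 − p₀)/p₁} = 0.511 / 0.725 ≈ 0.7048

0.326 ≤ PN ≤ 0.705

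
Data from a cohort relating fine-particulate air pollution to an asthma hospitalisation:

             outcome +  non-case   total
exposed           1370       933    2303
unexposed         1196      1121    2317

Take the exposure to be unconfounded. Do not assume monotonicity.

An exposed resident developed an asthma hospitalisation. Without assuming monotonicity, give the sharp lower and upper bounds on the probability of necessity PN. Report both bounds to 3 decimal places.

0.132 ≤ PN ≤ 0.813

p₁ = P(outcome | exposed) = 1370/2303 = 0.59488
p₀ = P(outcome | unexposed) = 1196/2317 = 0.51618
Under exogeneity alone the bounds on PN are max{0,(p₁−p₀)/p₁} ≤ PN ≤ min{1,(1−p₀)/p₁}.
  lower = (p₁ − p₀)/p₁ = 0.078692 / 0.59488 ≈ 0.1323
  upper = min{1, (1 − p₀)/p₁} = 0.48382 / 0.59488 ≈ 0.8133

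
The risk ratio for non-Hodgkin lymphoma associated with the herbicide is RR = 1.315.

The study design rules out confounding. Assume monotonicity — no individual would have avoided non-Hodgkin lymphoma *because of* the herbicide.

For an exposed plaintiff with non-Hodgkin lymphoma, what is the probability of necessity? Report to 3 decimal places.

PN ≈ 0.240

Under exogeneity and monotonicity, PN = (RR − 1) / RR = 1 − 1/RR.
PN = (1.315 − 1) / 1.315 = 0.315 / 1.315 ≈ 0.2395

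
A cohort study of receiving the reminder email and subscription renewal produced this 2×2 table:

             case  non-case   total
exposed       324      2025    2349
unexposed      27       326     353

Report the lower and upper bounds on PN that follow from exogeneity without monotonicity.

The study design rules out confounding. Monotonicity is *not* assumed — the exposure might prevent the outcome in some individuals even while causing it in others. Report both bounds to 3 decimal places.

p₁ = P(outcome | exposed) = 324/2349 = 0.13793
p₀ = P(outcome | unexposed) = 27/353 = 0.076487
Under exogeneity alone the bounds on PN are max{0,(p₁−p₀)/p₁} ≤ PN ≤ min{1,(1−p₀)/p₁}.
  lower = (p₁ − p₀)/p₁ = 0.061444 / 0.13793 ≈ 0.4455
  upper = min{1, (1 − p₀)/p₁} = 0.92351 / 0.13793 ≈ 6.6955 → capped at 1

0.445 ≤ PN ≤ 1.000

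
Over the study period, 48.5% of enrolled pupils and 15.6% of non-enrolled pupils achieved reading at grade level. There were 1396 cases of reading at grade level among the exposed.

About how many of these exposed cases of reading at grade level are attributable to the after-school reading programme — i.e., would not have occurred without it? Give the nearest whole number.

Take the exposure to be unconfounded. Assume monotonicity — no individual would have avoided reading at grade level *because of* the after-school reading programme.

p₁ = 0.485, p₀ = 0.156.
PN = (p₁ − p₀)/p₁ = (0.485 − 0.156) / 0.485 ≈ 0.67835.
Attributable cases ≈ PN × (exposed cases) = 0.67835 × 1396 ≈ 946.98.

about 947 cases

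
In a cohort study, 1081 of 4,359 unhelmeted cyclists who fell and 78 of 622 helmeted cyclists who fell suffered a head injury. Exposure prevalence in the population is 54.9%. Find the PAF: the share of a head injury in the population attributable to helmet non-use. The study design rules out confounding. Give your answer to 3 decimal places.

PAF ≈ 0.349

p₁ = P(outcome | exposed) = 1081/4359 = 0.24799
p₀ = P(outcome | unexposed) = 78/622 = 0.1254
Overall risk P(Y=1) = π·p₁ + (1−π)·p₀ = 0.549×0.24799 + 0.451×0.1254 = 0.1927.
Under exogeneity, PAF = [P(Y=1) − p₀] / P(Y=1).
PAF = (0.1927 − 0.1254) / 0.1927 ≈ 0.3493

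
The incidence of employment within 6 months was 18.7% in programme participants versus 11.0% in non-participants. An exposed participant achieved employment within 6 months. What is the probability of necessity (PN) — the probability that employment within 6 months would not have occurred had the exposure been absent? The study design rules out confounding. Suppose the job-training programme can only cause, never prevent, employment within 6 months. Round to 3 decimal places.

PN ≈ 0.412

p₁ = 0.187, p₀ = 0.11.
Under exogeneity and monotonicity, PN = (p₁ − p₀) / p₁.
PN = (0.187 − 0.11) / 0.187 = 0.077 / 0.187 ≈ 0.4118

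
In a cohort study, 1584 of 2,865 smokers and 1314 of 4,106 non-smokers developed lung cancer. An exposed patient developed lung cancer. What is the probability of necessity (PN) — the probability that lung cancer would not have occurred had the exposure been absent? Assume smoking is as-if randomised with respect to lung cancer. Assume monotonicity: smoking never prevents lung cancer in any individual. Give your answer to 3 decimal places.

PN ≈ 0.421

p₁ = P(outcome | exposed) = 1584/2865 = 0.55288
p₀ = P(outcome | unexposed) = 1314/4106 = 0.32002
Under exogeneity and monotonicity, PN = (p₁ − p₀) / p₁.
PN = (0.55288 − 0.32002) / 0.55288 = 0.23286 / 0.55288 ≈ 0.4212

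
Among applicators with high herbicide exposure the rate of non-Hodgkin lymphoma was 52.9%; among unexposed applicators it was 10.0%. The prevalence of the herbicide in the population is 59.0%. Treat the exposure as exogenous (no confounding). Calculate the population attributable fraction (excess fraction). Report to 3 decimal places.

p₁ = 0.529, p₀ = 0.1.
Overall risk P(Y=1) = π·p₁ + (1−π)·p₀ = 0.59×0.529 + 0.41×0.1 = 0.35311.
Under exogeneity, PAF = [P(Y=1) − p₀] / P(Y=1).
PAF = (0.35311 − 0.1) / 0.35311 ≈ 0.7168

PAF ≈ 0.717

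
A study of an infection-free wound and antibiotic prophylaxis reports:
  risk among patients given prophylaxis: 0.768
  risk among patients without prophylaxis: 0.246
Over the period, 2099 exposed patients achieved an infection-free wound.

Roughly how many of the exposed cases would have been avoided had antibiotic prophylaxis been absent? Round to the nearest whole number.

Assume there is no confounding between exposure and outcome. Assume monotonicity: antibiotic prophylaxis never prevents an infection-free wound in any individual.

about 1427 cases

Let p₁ = 0.768, p₀ = 0.246.
PN = (p₁ − p₀)/p₁ = (0.768 − 0.246) / 0.768 ≈ 0.67969.
Attributable cases ≈ PN × (exposed cases) = 0.67969 × 2099 ≈ 1426.66.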